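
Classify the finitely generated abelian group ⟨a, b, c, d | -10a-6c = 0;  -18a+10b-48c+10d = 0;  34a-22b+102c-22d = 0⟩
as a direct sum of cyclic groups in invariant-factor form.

rank_ℚ(R)=3; free=4−3=1
SNF(R) diag = [2, 2, 6] → torsion [2, 2, 6]

Answer: M ≅ ℤ^1 ⊕ ℤ/2 ⊕ ℤ/2 ⊕ ℤ/6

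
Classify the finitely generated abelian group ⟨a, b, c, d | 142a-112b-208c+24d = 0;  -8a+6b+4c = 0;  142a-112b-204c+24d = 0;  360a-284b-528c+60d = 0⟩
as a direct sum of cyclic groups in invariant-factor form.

rank_ℚ(R)=4; free=4−4=0
SNF(R) diag = [2, 2, 4, 12] → torsion [2, 2, 4, 12]

Answer: M ≅ ℤ/2 ⊕ ℤ/2 ⊕ ℤ/4 ⊕ ℤ/12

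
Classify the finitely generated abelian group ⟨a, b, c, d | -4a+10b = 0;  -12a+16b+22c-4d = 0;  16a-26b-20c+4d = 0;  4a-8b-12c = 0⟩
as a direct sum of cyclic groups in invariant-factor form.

rank_ℚ(R)=4; free=4−4=0
SNF(R) diag = [2, 2, 4, 4] → torsion [2, 2, 4, 4]

Answer: M ≅ ℤ/2 ⊕ ℤ/2 ⊕ ℤ/4 ⊕ ℤ/4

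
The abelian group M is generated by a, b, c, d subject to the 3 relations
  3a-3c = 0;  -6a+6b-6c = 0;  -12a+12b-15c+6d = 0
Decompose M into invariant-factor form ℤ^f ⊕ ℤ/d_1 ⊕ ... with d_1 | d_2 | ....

rank_ℚ(R)=3; free=4−3=1
SNF(R) diag = [3, 3, 6] → torsion [3, 3, 6]

Answer: M ≅ ℤ^1 ⊕ ℤ/3 ⊕ ℤ/3 ⊕ ℤ/6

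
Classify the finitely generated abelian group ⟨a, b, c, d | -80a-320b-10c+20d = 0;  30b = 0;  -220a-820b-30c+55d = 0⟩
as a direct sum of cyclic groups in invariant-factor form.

rank_ℚ(R)=3; free=4−3=1
SNF(R) diag = [5, 10, 30] → torsion [5, 10, 30]

Answer: M ≅ ℤ^1 ⊕ ℤ/5 ⊕ ℤ/10 ⊕ ℤ/30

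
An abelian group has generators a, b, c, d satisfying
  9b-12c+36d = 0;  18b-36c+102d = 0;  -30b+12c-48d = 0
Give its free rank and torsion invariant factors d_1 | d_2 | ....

rank_ℚ(R)=3; free=4−3=1
SNF(R) diag = [3, 6, 12] → torsion [3, 6, 12]

Answer: M ≅ ℤ^1 ⊕ ℤ/3 ⊕ ℤ/6 ⊕ ℤ/12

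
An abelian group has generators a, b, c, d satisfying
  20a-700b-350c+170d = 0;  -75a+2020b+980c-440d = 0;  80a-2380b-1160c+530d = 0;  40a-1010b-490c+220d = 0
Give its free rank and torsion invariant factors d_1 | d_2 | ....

Answer: M ≅ ℤ/5 ⊕ ℤ/10 ⊕ ℤ/30 ⊕ ℤ/90

Derivation:
rank_ℚ(R)=4; free=4−4=0
SNF(R) diag = [5, 10, 30, 90] → torsion [5, 10, 30, 90]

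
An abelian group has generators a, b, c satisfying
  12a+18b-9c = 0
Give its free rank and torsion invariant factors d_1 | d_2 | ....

rank_ℚ(R)=1; free=3−1=2
SNF(R) diag = [3] → torsion [3]

Answer: M ≅ ℤ^2 ⊕ ℤ/3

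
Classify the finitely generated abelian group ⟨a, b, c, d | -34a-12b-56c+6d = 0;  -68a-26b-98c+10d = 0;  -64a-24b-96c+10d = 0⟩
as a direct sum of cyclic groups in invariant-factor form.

rank_ℚ(R)=3; free=4−3=1
SNF(R) diag = [2, 2, 2] → torsion [2, 2, 2]

Answer: M ≅ ℤ^1 ⊕ ℤ/2 ⊕ ℤ/2 ⊕ ℤ/2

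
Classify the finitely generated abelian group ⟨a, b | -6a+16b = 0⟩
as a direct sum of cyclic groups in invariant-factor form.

rank_ℚ(R)=1; free=2−1=1
SNF(R) diag = [2] → torsion [2]

Answer: M ≅ ℤ^1 ⊕ ℤ/2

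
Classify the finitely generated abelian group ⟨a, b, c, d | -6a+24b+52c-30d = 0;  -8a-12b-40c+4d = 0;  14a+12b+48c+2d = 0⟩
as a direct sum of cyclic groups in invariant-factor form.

rank_ℚ(R)=3; free=4−3=1
SNF(R) diag = [2, 4, 12] → torsion [2, 4, 12]

Answer: M ≅ ℤ^1 ⊕ ℤ/2 ⊕ ℤ/4 ⊕ ℤ/12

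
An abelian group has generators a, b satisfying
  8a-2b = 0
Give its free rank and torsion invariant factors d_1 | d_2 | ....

Answer: M ≅ ℤ^1 ⊕ ℤ/2

Derivation:
rank_ℚ(R)=1; free=2−1=1
SNF(R) diag = [2] → torsion [2]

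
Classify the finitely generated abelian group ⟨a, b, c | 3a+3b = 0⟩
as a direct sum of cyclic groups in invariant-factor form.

rank_ℚ(R)=1; free=3−1=2
SNF(R) diag = [3] → torsion [3]

Answer: M ≅ ℤ^2 ⊕ ℤ/3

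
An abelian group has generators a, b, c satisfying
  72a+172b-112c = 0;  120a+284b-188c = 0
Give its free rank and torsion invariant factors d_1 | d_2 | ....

Answer: M ≅ ℤ^1 ⊕ ℤ/4 ⊕ ℤ/12

Derivation:
rank_ℚ(R)=2; free=3−2=1
SNF(R) diag = [4, 12] → torsion [4, 12]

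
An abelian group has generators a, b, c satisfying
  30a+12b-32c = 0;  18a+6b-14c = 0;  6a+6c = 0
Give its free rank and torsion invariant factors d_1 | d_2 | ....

Answer: M ≅ ℤ/2 ⊕ ℤ/6 ⊕ ℤ/6

Derivation:
rank_ℚ(R)=3; free=3−3=0
SNF(R) diag = [2, 6, 6] → torsion [2, 6, 6]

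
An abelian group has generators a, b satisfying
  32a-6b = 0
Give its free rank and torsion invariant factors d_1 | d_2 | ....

rank_ℚ(R)=1; free=2−1=1
SNF(R) diag = [2] → torsion [2]

Answer: M ≅ ℤ^1 ⊕ ℤ/2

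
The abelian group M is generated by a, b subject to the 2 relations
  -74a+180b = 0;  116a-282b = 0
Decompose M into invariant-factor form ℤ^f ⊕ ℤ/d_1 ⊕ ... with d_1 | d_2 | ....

rank_ℚ(R)=2; free=2−2=0
SNF(R) diag = [2, 6] → torsion [2, 6]

Answer: M ≅ ℤ/2 ⊕ ℤ/6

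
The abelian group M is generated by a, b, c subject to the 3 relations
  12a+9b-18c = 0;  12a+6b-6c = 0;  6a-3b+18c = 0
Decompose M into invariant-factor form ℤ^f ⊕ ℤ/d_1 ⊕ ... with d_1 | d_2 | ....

rank_ℚ(R)=3; free=3−3=0
SNF(R) diag = [3, 6, 6] → torsion [3, 6, 6]

Answer: M ≅ ℤ/3 ⊕ ℤ/6 ⊕ ℤ/6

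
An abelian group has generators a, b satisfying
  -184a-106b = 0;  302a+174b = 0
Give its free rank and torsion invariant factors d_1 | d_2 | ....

rank_ℚ(R)=2; free=2−2=0
SNF(R) diag = [2, 2] → torsion [2, 2]

Answer: M ≅ ℤ/2 ⊕ ℤ/2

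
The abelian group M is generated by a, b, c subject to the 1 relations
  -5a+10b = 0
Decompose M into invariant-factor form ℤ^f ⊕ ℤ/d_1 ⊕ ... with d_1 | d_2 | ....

Answer: M ≅ ℤ^2 ⊕ ℤ/5

Derivation:
rank_ℚ(R)=1; free=3−1=2
SNF(R) diag = [5] → torsion [5]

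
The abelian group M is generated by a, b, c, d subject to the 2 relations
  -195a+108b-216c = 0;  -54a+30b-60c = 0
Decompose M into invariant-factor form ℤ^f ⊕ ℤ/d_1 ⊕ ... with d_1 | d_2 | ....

rank_ℚ(R)=2; free=4−2=2
SNF(R) diag = [3, 6] → torsion [3, 6]

Answer: M ≅ ℤ^2 ⊕ ℤ/3 ⊕ ℤ/6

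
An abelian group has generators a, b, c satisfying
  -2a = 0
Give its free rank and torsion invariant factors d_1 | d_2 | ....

Answer: M ≅ ℤ^2 ⊕ ℤ/2

Derivation:
rank_ℚ(R)=1; free=3−1=2
SNF(R) diag = [2] → torsion [2]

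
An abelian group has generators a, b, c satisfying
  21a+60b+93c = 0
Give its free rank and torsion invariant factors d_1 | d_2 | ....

rank_ℚ(R)=1; free=3−1=2
SNF(R) diag = [3] → torsion [3]

Answer: M ≅ ℤ^2 ⊕ ℤ/3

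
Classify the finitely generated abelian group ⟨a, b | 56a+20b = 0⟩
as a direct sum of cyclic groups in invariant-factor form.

Answer: M ≅ ℤ^1 ⊕ ℤ/4

Derivation:
rank_ℚ(R)=1; free=2−1=1
SNF(R) diag = [4] → torsion [4]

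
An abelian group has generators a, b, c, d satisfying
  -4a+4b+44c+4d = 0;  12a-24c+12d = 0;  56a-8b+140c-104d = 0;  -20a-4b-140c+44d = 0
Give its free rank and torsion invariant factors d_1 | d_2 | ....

Answer: M ≅ ℤ/4 ⊕ ℤ/12 ⊕ ℤ/36 ⊕ ℤ/72

Derivation:
rank_ℚ(R)=4; free=4−4=0
SNF(R) diag = [4, 12, 36, 72] → torsion [4, 12, 36, 72]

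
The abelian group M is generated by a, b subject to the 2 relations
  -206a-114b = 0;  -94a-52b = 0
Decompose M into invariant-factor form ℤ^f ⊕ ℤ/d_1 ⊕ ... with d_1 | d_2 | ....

Answer: M ≅ ℤ/2 ⊕ ℤ/2

Derivation:
rank_ℚ(R)=2; free=2−2=0
SNF(R) diag = [2, 2] → torsion [2, 2]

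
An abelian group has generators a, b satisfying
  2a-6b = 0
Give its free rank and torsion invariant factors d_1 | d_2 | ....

rank_ℚ(R)=1; free=2−1=1
SNF(R) diag = [2] → torsion [2]

Answer: M ≅ ℤ^1 ⊕ ℤ/2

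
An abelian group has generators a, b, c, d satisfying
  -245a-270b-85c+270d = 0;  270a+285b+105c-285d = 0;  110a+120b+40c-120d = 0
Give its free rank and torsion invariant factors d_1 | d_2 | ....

rank_ℚ(R)=3; free=4−3=1
SNF(R) diag = [5, 15, 30] → torsion [5, 15, 30]

Answer: M ≅ ℤ^1 ⊕ ℤ/5 ⊕ ℤ/15 ⊕ ℤ/30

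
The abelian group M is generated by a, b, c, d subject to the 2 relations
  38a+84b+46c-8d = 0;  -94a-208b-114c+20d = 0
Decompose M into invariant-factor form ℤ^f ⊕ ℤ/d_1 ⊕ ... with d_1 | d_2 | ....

Answer: M ≅ ℤ^2 ⊕ ℤ/2 ⊕ ℤ/4

Derivation:
rank_ℚ(R)=2; free=4−2=2
SNF(R) diag = [2, 4] → torsion [2, 4]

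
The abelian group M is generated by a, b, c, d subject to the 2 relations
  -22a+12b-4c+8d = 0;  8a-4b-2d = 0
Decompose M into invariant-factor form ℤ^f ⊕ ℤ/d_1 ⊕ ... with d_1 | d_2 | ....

Answer: M ≅ ℤ^2 ⊕ ℤ/2 ⊕ ℤ/2

Derivation:
rank_ℚ(R)=2; free=4−2=2
SNF(R) diag = [2, 2] → torsion [2, 2]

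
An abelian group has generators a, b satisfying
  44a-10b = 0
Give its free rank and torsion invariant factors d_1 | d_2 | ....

rank_ℚ(R)=1; free=2−1=1
SNF(R) diag = [2] → torsion [2]

Answer: M ≅ ℤ^1 ⊕ ℤ/2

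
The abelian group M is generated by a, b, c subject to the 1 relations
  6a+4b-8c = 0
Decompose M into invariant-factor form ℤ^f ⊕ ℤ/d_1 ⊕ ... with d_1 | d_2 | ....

Answer: M ≅ ℤ^2 ⊕ ℤ/2

Derivation:
rank_ℚ(R)=1; free=3−1=2
SNF(R) diag = [2] → torsion [2]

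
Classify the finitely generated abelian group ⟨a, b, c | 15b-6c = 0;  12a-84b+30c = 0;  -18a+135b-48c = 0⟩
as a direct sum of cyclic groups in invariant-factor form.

rank_ℚ(R)=3; free=3−3=0
SNF(R) diag = [3, 6, 6] → torsion [3, 6, 6]

Answer: M ≅ ℤ/3 ⊕ ℤ/6 ⊕ ℤ/6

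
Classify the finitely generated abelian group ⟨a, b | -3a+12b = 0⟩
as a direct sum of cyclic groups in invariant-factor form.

rank_ℚ(R)=1; free=2−1=1
SNF(R) diag = [3] → torsion [3]

Answer: M ≅ ℤ^1 ⊕ ℤ/3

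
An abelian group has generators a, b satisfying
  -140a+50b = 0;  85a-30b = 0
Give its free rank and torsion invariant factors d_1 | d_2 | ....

Answer: M ≅ ℤ/5 ⊕ ℤ/10

Derivation:
rank_ℚ(R)=2; free=2−2=0
SNF(R) diag = [5, 10] → torsion [5, 10]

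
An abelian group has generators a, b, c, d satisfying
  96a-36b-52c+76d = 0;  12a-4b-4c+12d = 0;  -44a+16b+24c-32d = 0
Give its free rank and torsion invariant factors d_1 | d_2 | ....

rank_ℚ(R)=3; free=4−3=1
SNF(R) diag = [4, 4, 8] → torsion [4, 4, 8]

Answer: M ≅ ℤ^1 ⊕ ℤ/4 ⊕ ℤ/4 ⊕ ℤ/8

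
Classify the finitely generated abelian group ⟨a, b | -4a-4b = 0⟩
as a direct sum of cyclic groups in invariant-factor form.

rank_ℚ(R)=1; free=2−1=1
SNF(R) diag = [4] → torsion [4]

Answer: M ≅ ℤ^1 ⊕ ℤ/4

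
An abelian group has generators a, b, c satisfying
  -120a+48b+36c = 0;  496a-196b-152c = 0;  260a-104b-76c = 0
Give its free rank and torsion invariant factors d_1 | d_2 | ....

rank_ℚ(R)=3; free=3−3=0
SNF(R) diag = [4, 12, 12] → torsion [4, 12, 12]

Answer: M ≅ ℤ/4 ⊕ ℤ/12 ⊕ ℤ/12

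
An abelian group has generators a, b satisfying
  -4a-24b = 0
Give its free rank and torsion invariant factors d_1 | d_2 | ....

rank_ℚ(R)=1; free=2−1=1
SNF(R) diag = [4] → torsion [4]

Answer: M ≅ ℤ^1 ⊕ ℤ/4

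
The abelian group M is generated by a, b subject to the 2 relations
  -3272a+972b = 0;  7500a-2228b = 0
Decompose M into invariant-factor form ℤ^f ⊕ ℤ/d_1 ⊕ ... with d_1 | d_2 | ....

rank_ℚ(R)=2; free=2−2=0
SNF(R) diag = [4, 4] → torsion [4, 4]

Answer: M ≅ ℤ/4 ⊕ ℤ/4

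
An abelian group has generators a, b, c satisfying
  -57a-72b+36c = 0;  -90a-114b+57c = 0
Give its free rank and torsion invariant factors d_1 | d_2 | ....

rank_ℚ(R)=2; free=3−2=1
SNF(R) diag = [3, 3] → torsion [3, 3]

Answer: M ≅ ℤ^1 ⊕ ℤ/3 ⊕ ℤ/3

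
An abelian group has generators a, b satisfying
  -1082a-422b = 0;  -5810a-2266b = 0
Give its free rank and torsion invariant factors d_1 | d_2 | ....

rank_ℚ(R)=2; free=2−2=0
SNF(R) diag = [2, 4] → torsion [2, 4]

Answer: M ≅ ℤ/2 ⊕ ℤ/4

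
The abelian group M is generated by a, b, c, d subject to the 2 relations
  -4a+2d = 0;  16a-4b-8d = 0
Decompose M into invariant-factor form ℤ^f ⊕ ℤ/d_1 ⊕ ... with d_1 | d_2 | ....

rank_ℚ(R)=2; free=4−2=2
SNF(R) diag = [2, 4] → torsion [2, 4]

Answer: M ≅ ℤ^2 ⊕ ℤ/2 ⊕ ℤ/4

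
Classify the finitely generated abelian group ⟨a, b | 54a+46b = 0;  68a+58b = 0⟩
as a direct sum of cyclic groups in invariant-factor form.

rank_ℚ(R)=2; free=2−2=0
SNF(R) diag = [2, 2] → torsion [2, 2]

Answer: M ≅ ℤ/2 ⊕ ℤ/2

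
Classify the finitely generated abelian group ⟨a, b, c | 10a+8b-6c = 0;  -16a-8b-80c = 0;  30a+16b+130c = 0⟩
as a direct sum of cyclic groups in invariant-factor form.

Answer: M ≅ ℤ/2 ⊕ ℤ/4 ⊕ ℤ/8

Derivation:
rank_ℚ(R)=3; free=3−3=0
SNF(R) diag = [2, 4, 8] → torsion [2, 4, 8]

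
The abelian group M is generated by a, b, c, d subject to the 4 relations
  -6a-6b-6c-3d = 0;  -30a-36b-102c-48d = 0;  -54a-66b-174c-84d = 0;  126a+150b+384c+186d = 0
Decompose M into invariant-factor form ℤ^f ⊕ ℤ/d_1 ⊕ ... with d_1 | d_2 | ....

rank_ℚ(R)=4; free=4−4=0
SNF(R) diag = [3, 6, 6, 18] → torsion [3, 6, 6, 18]

Answer: M ≅ ℤ/3 ⊕ ℤ/6 ⊕ ℤ/6 ⊕ ℤ/18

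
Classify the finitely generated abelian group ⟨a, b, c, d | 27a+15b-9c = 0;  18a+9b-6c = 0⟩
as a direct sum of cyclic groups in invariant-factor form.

Answer: M ≅ ℤ^2 ⊕ ℤ/3 ⊕ ℤ/3

Derivation:
rank_ℚ(R)=2; free=4−2=2
SNF(R) diag = [3, 3] → torsion [3, 3]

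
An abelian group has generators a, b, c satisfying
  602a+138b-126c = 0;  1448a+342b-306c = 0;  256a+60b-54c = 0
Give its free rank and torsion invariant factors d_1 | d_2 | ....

rank_ℚ(R)=3; free=3−3=0
SNF(R) diag = [2, 6, 18] → torsion [2, 6, 18]

Answer: M ≅ ℤ/2 ⊕ ℤ/6 ⊕ ℤ/18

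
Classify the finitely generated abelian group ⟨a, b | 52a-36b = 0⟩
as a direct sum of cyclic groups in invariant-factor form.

Answer: M ≅ ℤ^1 ⊕ ℤ/4

Derivation:
rank_ℚ(R)=1; free=2−1=1
SNF(R) diag = [4] → torsion [4]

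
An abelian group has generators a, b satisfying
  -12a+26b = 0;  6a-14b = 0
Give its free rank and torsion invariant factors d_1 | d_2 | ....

rank_ℚ(R)=2; free=2−2=0
SNF(R) diag = [2, 6] → torsion [2, 6]

Answer: M ≅ ℤ/2 ⊕ ℤ/6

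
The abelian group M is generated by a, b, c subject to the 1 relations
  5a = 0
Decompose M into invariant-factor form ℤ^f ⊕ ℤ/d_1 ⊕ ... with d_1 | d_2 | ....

Answer: M ≅ ℤ^2 ⊕ ℤ/5

Derivation:
rank_ℚ(R)=1; free=3−1=2
SNF(R) diag = [5] → torsion [5]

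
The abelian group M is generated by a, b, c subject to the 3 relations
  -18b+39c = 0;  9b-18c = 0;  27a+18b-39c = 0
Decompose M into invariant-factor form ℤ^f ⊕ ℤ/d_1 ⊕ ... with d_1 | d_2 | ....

Answer: M ≅ ℤ/3 ⊕ ℤ/9 ⊕ ℤ/27

Derivation:
rank_ℚ(R)=3; free=3−3=0
SNF(R) diag = [3, 9, 27] → torsion [3, 9, 27]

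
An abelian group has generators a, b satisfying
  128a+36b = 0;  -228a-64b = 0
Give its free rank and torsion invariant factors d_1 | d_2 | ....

Answer: M ≅ ℤ/4 ⊕ ℤ/4

Derivation:
rank_ℚ(R)=2; free=2−2=0
SNF(R) diag = [4, 4] → torsion [4, 4]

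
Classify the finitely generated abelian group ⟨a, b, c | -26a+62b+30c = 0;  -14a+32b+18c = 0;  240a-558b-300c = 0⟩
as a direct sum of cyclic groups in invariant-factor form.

Answer: M ≅ ℤ/2 ⊕ ℤ/6 ⊕ ℤ/12

Derivation:
rank_ℚ(R)=3; free=3−3=0
SNF(R) diag = [2, 6, 12] → torsion [2, 6, 12]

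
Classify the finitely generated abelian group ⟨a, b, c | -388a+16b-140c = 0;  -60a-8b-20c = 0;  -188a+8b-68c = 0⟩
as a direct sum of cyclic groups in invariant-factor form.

Answer: M ≅ ℤ/4 ⊕ ℤ/8 ⊕ ℤ/16

Derivation:
rank_ℚ(R)=3; free=3−3=0
SNF(R) diag = [4, 8, 16] → torsion [4, 8, 16]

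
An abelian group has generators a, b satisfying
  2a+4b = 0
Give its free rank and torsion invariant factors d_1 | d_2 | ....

rank_ℚ(R)=1; free=2−1=1
SNF(R) diag = [2] → torsion [2]

Answer: M ≅ ℤ^1 ⊕ ℤ/2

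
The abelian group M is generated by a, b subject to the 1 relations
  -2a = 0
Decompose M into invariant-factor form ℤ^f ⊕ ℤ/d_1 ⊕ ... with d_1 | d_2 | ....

Answer: M ≅ ℤ^1 ⊕ ℤ/2

Derivation:
rank_ℚ(R)=1; free=2−1=1
SNF(R) diag = [2] → torsion [2]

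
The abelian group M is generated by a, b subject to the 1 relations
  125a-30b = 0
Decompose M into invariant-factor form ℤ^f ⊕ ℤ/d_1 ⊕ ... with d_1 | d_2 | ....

rank_ℚ(R)=1; free=2−1=1
SNF(R) diag = [5] → torsion [5]

Answer: M ≅ ℤ^1 ⊕ ℤ/5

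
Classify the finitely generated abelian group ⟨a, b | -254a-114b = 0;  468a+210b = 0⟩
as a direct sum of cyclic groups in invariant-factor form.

Answer: M ≅ ℤ/2 ⊕ ℤ/6

Derivation:
rank_ℚ(R)=2; free=2−2=0
SNF(R) diag = [2, 6] → torsion [2, 6]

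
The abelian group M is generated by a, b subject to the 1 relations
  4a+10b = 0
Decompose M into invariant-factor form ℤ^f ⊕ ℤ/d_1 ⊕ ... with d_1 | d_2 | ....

Answer: M ≅ ℤ^1 ⊕ ℤ/2

Derivation:
rank_ℚ(R)=1; free=2−1=1
SNF(R) diag = [2] → torsion [2]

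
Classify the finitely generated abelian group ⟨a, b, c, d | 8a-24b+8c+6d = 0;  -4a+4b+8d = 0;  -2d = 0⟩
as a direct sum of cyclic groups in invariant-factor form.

rank_ℚ(R)=3; free=4−3=1
SNF(R) diag = [2, 4, 8] → torsion [2, 4, 8]

Answer: M ≅ ℤ^1 ⊕ ℤ/2 ⊕ ℤ/4 ⊕ ℤ/8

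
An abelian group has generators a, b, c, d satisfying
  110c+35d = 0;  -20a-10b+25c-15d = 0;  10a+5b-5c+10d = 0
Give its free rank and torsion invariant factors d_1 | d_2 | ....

Answer: M ≅ ℤ^1 ⊕ ℤ/5 ⊕ ℤ/5 ⊕ ℤ/5

Derivation:
rank_ℚ(R)=3; free=4−3=1
SNF(R) diag = [5, 5, 5] → torsion [5, 5, 5]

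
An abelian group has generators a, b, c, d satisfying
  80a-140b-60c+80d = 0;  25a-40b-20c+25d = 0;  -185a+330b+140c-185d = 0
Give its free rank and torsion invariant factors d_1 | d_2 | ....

rank_ℚ(R)=3; free=4−3=1
SNF(R) diag = [5, 10, 20] → torsion [5, 10, 20]

Answer: M ≅ ℤ^1 ⊕ ℤ/5 ⊕ ℤ/10 ⊕ ℤ/20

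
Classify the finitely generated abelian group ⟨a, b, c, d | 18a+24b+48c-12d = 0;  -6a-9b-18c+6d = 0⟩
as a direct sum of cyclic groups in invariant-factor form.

Answer: M ≅ ℤ^2 ⊕ ℤ/3 ⊕ ℤ/6

Derivation:
rank_ℚ(R)=2; free=4−2=2
SNF(R) diag = [3, 6] → torsion [3, 6]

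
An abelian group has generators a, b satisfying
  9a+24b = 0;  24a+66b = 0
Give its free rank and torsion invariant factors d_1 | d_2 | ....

rank_ℚ(R)=2; free=2−2=0
SNF(R) diag = [3, 6] → torsion [3, 6]

Answer: M ≅ ℤ/3 ⊕ ℤ/6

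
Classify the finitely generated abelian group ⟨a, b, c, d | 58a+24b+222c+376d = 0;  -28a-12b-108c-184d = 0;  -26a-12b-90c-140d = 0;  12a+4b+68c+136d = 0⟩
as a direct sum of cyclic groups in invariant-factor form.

Answer: M ≅ ℤ/2 ⊕ ℤ/4 ⊕ ℤ/12 ⊕ ℤ/24

Derivation:
rank_ℚ(R)=4; free=4−4=0
SNF(R) diag = [2, 4, 12, 24] → torsion [2, 4, 12, 24]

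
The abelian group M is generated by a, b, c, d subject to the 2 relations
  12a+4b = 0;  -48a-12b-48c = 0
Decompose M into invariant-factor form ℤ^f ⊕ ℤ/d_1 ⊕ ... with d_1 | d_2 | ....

rank_ℚ(R)=2; free=4−2=2
SNF(R) diag = [4, 12] → torsion [4, 12]

Answer: M ≅ ℤ^2 ⊕ ℤ/4 ⊕ ℤ/12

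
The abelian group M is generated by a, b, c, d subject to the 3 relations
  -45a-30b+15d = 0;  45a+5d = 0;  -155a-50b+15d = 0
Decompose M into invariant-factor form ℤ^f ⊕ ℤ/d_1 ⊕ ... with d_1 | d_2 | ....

rank_ℚ(R)=3; free=4−3=1
SNF(R) diag = [5, 10, 30] → torsion [5, 10, 30]

Answer: M ≅ ℤ^1 ⊕ ℤ/5 ⊕ ℤ/10 ⊕ ℤ/30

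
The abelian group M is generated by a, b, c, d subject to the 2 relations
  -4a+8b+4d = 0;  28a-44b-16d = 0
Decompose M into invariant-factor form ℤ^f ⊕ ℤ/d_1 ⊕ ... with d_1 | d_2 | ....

Answer: M ≅ ℤ^2 ⊕ ℤ/4 ⊕ ℤ/12

Derivation:
rank_ℚ(R)=2; free=4−2=2
SNF(R) diag = [4, 12] → torsion [4, 12]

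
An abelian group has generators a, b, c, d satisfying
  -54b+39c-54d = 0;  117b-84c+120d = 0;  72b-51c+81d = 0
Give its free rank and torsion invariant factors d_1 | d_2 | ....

rank_ℚ(R)=3; free=4−3=1
SNF(R) diag = [3, 3, 9] → torsion [3, 3, 9]

Answer: M ≅ ℤ^1 ⊕ ℤ/3 ⊕ ℤ/3 ⊕ ℤ/9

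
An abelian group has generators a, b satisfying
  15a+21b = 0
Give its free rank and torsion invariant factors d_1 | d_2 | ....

Answer: M ≅ ℤ^1 ⊕ ℤ/3

Derivation:
rank_ℚ(R)=1; free=2−1=1
SNF(R) diag = [3] → torsion [3]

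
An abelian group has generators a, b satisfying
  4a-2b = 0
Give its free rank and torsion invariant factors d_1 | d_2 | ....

Answer: M ≅ ℤ^1 ⊕ ℤ/2

Derivation:
rank_ℚ(R)=1; free=2−1=1
SNF(R) diag = [2] → torsion [2]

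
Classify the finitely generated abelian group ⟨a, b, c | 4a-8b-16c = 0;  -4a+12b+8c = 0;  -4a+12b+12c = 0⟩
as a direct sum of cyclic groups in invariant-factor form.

Answer: M ≅ ℤ/4 ⊕ ℤ/4 ⊕ ℤ/4

Derivation:
rank_ℚ(R)=3; free=3−3=0
SNF(R) diag = [4, 4, 4] → torsion [4, 4, 4]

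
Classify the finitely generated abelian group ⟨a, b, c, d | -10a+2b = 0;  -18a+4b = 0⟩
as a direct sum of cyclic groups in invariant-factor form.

Answer: M ≅ ℤ^2 ⊕ ℤ/2 ⊕ ℤ/2

Derivation:
rank_ℚ(R)=2; free=4−2=2
SNF(R) diag = [2, 2] → torsion [2, 2]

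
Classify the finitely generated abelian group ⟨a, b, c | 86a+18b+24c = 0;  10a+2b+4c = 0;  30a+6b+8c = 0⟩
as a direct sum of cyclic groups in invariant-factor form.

rank_ℚ(R)=3; free=3−3=0
SNF(R) diag = [2, 4, 4] → torsion [2, 4, 4]

Answer: M ≅ ℤ/2 ⊕ ℤ/4 ⊕ ℤ/4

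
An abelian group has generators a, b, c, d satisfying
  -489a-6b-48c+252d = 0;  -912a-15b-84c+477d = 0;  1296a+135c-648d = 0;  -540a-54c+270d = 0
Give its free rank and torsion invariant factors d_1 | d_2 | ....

rank_ℚ(R)=4; free=4−4=0
SNF(R) diag = [3, 9, 27, 54] → torsion [3, 9, 27, 54]

Answer: M ≅ ℤ/3 ⊕ ℤ/9 ⊕ ℤ/27 ⊕ ℤ/54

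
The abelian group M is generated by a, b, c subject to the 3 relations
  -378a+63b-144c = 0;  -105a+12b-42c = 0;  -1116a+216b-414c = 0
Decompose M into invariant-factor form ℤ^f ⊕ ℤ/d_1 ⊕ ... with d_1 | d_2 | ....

Answer: M ≅ ℤ/3 ⊕ ℤ/9 ⊕ ℤ/18

Derivation:
rank_ℚ(R)=3; free=3−3=0
SNF(R) diag = [3, 9, 18] → torsion [3, 9, 18]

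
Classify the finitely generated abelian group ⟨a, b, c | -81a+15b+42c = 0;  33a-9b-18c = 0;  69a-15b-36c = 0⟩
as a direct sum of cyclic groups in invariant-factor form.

Answer: M ≅ ℤ/3 ⊕ ℤ/6 ⊕ ℤ/6

Derivation:
rank_ℚ(R)=3; free=3−3=0
SNF(R) diag = [3, 6, 6] → torsion [3, 6, 6]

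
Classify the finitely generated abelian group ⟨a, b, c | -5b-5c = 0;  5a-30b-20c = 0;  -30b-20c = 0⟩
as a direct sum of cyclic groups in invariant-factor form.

rank_ℚ(R)=3; free=3−3=0
SNF(R) diag = [5, 5, 10] → torsion [5, 5, 10]

Answer: M ≅ ℤ/5 ⊕ ℤ/5 ⊕ ℤ/10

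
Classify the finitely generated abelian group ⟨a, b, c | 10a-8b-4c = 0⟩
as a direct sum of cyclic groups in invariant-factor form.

rank_ℚ(R)=1; free=3−1=2
SNF(R) diag = [2] → torsion [2]

Answer: M ≅ ℤ^2 ⊕ ℤ/2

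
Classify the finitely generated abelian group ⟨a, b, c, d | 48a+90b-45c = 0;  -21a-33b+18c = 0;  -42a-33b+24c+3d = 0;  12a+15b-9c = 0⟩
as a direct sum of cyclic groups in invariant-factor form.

Answer: M ≅ ℤ/3 ⊕ ℤ/3 ⊕ ℤ/3 ⊕ ℤ/9

Derivation:
rank_ℚ(R)=4; free=4−4=0
SNF(R) diag = [3, 3, 3, 9] → torsion [3, 3, 3, 9]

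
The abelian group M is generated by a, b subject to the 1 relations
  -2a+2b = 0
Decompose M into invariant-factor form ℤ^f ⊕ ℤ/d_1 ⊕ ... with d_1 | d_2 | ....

rank_ℚ(R)=1; free=2−1=1
SNF(R) diag = [2] → torsion [2]

Answer: M ≅ ℤ^1 ⊕ ℤ/2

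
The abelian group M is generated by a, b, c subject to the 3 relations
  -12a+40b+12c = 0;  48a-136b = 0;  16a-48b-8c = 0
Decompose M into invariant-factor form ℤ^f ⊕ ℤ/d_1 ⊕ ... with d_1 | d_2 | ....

rank_ℚ(R)=3; free=3−3=0
SNF(R) diag = [4, 8, 24] → torsion [4, 8, 24]

Answer: M ≅ ℤ/4 ⊕ ℤ/8 ⊕ ℤ/24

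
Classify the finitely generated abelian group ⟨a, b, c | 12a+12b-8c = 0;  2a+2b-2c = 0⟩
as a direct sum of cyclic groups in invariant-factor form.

rank_ℚ(R)=2; free=3−2=1
SNF(R) diag = [2, 4] → torsion [2, 4]

Answer: M ≅ ℤ^1 ⊕ ℤ/2 ⊕ ℤ/4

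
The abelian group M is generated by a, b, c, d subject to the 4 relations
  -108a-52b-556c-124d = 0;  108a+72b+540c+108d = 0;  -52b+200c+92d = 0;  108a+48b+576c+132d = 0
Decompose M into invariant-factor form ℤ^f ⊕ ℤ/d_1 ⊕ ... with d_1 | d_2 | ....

rank_ℚ(R)=4; free=4−4=0
SNF(R) diag = [4, 12, 36, 108] → torsion [4, 12, 36, 108]

Answer: M ≅ ℤ/4 ⊕ ℤ/12 ⊕ ℤ/36 ⊕ ℤ/108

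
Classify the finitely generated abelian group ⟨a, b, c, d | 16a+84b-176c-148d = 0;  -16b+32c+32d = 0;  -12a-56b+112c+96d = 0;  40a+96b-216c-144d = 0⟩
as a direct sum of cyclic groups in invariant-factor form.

rank_ℚ(R)=4; free=4−4=0
SNF(R) diag = [4, 4, 8, 16] → torsion [4, 4, 8, 16]

Answer: M ≅ ℤ/4 ⊕ ℤ/4 ⊕ ℤ/8 ⊕ ℤ/16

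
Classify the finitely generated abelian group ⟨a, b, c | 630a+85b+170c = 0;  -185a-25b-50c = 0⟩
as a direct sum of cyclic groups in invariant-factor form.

rank_ℚ(R)=2; free=3−2=1
SNF(R) diag = [5, 5] → torsion [5, 5]

Answer: M ≅ ℤ^1 ⊕ ℤ/5 ⊕ ℤ/5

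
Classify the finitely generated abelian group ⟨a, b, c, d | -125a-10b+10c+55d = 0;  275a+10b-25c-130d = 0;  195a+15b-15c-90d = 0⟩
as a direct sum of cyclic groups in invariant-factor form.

Answer: M ≅ ℤ^1 ⊕ ℤ/5 ⊕ ℤ/15 ⊕ ℤ/15

Derivation:
rank_ℚ(R)=3; free=4−3=1
SNF(R) diag = [5, 15, 15] → torsion [5, 15, 15]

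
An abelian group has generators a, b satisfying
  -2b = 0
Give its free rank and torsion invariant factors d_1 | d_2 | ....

rank_ℚ(R)=1; free=2−1=1
SNF(R) diag = [2] → torsion [2]

Answer: M ≅ ℤ^1 ⊕ ℤ/2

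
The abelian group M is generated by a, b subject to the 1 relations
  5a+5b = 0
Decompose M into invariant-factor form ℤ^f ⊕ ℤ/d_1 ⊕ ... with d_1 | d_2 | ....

Answer: M ≅ ℤ^1 ⊕ ℤ/5

Derivation:
rank_ℚ(R)=1; free=2−1=1
SNF(R) diag = [5] → torsion [5]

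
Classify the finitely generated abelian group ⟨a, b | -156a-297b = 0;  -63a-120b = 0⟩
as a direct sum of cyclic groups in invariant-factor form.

rank_ℚ(R)=2; free=2−2=0
SNF(R) diag = [3, 3] → torsion [3, 3]

Answer: M ≅ ℤ/3 ⊕ ℤ/3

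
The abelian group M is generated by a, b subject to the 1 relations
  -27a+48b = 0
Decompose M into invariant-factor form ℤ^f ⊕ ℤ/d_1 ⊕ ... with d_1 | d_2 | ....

Answer: M ≅ ℤ^1 ⊕ ℤ/3

Derivation:
rank_ℚ(R)=1; free=2−1=1
SNF(R) diag = [3] → torsion [3]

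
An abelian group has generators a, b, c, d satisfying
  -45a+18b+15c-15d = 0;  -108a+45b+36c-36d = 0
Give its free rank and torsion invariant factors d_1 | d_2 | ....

Answer: M ≅ ℤ^2 ⊕ ℤ/3 ⊕ ℤ/9

Derivation:
rank_ℚ(R)=2; free=4−2=2
SNF(R) diag = [3, 9] → torsion [3, 9]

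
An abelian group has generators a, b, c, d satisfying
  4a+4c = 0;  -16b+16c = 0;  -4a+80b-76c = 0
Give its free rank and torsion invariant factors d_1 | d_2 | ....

rank_ℚ(R)=3; free=4−3=1
SNF(R) diag = [4, 8, 16] → torsion [4, 8, 16]

Answer: M ≅ ℤ^1 ⊕ ℤ/4 ⊕ ℤ/8 ⊕ ℤ/16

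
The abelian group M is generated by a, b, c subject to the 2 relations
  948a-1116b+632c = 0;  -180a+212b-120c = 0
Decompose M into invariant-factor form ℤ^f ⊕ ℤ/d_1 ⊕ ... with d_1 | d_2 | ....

rank_ℚ(R)=2; free=3−2=1
SNF(R) diag = [4, 8] → torsion [4, 8]

Answer: M ≅ ℤ^1 ⊕ ℤ/4 ⊕ ℤ/8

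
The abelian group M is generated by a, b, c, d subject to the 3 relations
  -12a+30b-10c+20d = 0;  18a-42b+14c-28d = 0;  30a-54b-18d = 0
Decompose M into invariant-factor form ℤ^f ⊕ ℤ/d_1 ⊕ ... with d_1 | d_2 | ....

rank_ℚ(R)=3; free=4−3=1
SNF(R) diag = [2, 6, 18] → torsion [2, 6, 18]

Answer: M ≅ ℤ^1 ⊕ ℤ/2 ⊕ ℤ/6 ⊕ ℤ/18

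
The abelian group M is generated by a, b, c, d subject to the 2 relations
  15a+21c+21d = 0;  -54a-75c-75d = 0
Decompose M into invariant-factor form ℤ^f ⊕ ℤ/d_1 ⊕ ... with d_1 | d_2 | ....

Answer: M ≅ ℤ^2 ⊕ ℤ/3 ⊕ ℤ/3

Derivation:
rank_ℚ(R)=2; free=4−2=2
SNF(R) diag = [3, 3] → torsion [3, 3]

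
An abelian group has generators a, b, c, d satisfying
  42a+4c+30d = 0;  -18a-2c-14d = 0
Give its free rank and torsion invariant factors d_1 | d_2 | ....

Answer: M ≅ ℤ^2 ⊕ ℤ/2 ⊕ ℤ/2

Derivation:
rank_ℚ(R)=2; free=4−2=2
SNF(R) diag = [2, 2] → torsion [2, 2]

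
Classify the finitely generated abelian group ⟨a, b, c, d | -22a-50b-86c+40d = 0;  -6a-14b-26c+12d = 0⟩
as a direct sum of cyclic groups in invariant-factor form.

Answer: M ≅ ℤ^2 ⊕ ℤ/2 ⊕ ℤ/4

Derivation:
rank_ℚ(R)=2; free=4−2=2
SNF(R) diag = [2, 4] → torsion [2, 4]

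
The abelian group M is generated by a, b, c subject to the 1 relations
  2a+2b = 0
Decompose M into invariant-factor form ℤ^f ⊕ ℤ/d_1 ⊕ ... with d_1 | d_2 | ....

Answer: M ≅ ℤ^2 ⊕ ℤ/2

Derivation:
rank_ℚ(R)=1; free=3−1=2
SNF(R) diag = [2] → torsion [2]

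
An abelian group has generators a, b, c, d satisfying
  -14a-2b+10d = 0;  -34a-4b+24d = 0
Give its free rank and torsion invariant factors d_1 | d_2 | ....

rank_ℚ(R)=2; free=4−2=2
SNF(R) diag = [2, 2] → torsion [2, 2]

Answer: M ≅ ℤ^2 ⊕ ℤ/2 ⊕ ℤ/2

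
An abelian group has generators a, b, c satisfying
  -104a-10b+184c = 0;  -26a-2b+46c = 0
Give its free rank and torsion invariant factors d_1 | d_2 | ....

rank_ℚ(R)=2; free=3−2=1
SNF(R) diag = [2, 2] → torsion [2, 2]

Answer: M ≅ ℤ^1 ⊕ ℤ/2 ⊕ ℤ/2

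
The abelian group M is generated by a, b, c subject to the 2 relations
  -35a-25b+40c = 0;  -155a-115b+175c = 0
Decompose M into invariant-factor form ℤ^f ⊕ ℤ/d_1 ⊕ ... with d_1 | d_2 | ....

Answer: M ≅ ℤ^1 ⊕ ℤ/5 ⊕ ℤ/15

Derivation:
rank_ℚ(R)=2; free=3−2=1
SNF(R) diag = [5, 15] → torsion [5, 15]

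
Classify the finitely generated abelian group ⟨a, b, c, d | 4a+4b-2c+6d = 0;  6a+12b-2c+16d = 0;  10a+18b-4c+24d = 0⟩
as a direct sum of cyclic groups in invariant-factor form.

Answer: M ≅ ℤ^1 ⊕ ℤ/2 ⊕ ℤ/2 ⊕ ℤ/2

Derivation:
rank_ℚ(R)=3; free=4−3=1
SNF(R) diag = [2, 2, 2] → torsion [2, 2, 2]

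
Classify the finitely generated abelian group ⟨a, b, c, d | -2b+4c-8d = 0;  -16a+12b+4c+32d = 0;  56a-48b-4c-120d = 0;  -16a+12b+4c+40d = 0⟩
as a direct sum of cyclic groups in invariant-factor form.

Answer: M ≅ ℤ/2 ⊕ ℤ/4 ⊕ ℤ/8 ⊕ ℤ/8

Derivation:
rank_ℚ(R)=4; free=4−4=0
SNF(R) diag = [2, 4, 8, 8] → torsion [2, 4, 8, 8]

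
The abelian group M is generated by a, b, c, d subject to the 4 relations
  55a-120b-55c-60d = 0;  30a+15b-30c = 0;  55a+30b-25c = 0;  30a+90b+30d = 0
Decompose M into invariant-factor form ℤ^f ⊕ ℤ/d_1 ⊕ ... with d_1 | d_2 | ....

Answer: M ≅ ℤ/5 ⊕ ℤ/15 ⊕ ℤ/30 ⊕ ℤ/30

Derivation:
rank_ℚ(R)=4; free=4−4=0
SNF(R) diag = [5, 15, 30, 30] → torsion [5, 15, 30, 30]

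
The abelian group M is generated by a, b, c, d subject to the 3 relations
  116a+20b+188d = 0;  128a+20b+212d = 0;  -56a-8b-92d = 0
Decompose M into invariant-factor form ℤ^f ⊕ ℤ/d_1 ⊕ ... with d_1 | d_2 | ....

Answer: M ≅ ℤ^1 ⊕ ℤ/4 ⊕ ℤ/12 ⊕ ℤ/12

Derivation:
rank_ℚ(R)=3; free=4−3=1
SNF(R) diag = [4, 12, 12] → torsion [4, 12, 12]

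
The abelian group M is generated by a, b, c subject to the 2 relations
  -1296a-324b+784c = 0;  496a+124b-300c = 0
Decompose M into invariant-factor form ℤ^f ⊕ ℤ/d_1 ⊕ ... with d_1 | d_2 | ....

rank_ℚ(R)=2; free=3−2=1
SNF(R) diag = [4, 4] → torsion [4, 4]

Answer: M ≅ ℤ^1 ⊕ ℤ/4 ⊕ ℤ/4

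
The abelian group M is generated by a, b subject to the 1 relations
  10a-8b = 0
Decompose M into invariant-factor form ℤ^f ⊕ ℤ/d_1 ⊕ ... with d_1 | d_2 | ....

rank_ℚ(R)=1; free=2−1=1
SNF(R) diag = [2] → torsion [2]

Answer: M ≅ ℤ^1 ⊕ ℤ/2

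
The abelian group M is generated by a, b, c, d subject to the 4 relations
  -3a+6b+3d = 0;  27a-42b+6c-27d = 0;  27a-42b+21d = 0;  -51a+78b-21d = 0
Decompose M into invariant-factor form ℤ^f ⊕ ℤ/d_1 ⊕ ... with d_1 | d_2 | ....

rank_ℚ(R)=4; free=4−4=0
SNF(R) diag = [3, 6, 12, 24] → torsion [3, 6, 12, 24]

Answer: M ≅ ℤ/3 ⊕ ℤ/6 ⊕ ℤ/12 ⊕ ℤ/24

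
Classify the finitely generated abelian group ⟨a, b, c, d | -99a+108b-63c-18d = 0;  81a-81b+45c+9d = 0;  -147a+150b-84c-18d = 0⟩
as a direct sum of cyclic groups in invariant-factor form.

Answer: M ≅ ℤ^1 ⊕ ℤ/3 ⊕ ℤ/9 ⊕ ℤ/9

Derivation:
rank_ℚ(R)=3; free=4−3=1
SNF(R) diag = [3, 9, 9] → torsion [3, 9, 9]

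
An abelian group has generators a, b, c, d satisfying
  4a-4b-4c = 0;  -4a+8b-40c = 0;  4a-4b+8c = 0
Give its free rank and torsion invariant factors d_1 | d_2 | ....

rank_ℚ(R)=3; free=4−3=1
SNF(R) diag = [4, 4, 12] → torsion [4, 4, 12]

Answer: M ≅ ℤ^1 ⊕ ℤ/4 ⊕ ℤ/4 ⊕ ℤ/12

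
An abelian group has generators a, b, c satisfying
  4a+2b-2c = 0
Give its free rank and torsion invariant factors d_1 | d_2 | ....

rank_ℚ(R)=1; free=3−1=2
SNF(R) diag = [2] → torsion [2]

Answer: M ≅ ℤ^2 ⊕ ℤ/2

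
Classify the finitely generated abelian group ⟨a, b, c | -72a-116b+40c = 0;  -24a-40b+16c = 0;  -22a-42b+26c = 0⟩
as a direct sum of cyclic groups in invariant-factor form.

rank_ℚ(R)=3; free=3−3=0
SNF(R) diag = [2, 4, 8] → torsion [2, 4, 8]

Answer: M ≅ ℤ/2 ⊕ ℤ/4 ⊕ ℤ/8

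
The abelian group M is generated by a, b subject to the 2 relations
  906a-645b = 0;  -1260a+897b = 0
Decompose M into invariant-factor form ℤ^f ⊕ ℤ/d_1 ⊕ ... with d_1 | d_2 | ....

rank_ℚ(R)=2; free=2−2=0
SNF(R) diag = [3, 6] → torsion [3, 6]

Answer: M ≅ ℤ/3 ⊕ ℤ/6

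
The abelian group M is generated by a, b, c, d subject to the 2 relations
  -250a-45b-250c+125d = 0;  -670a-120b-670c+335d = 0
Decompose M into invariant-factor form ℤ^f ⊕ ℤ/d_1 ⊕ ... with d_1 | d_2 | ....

Answer: M ≅ ℤ^2 ⊕ ℤ/5 ⊕ ℤ/15

Derivation:
rank_ℚ(R)=2; free=4−2=2
SNF(R) diag = [5, 15] → torsion [5, 15]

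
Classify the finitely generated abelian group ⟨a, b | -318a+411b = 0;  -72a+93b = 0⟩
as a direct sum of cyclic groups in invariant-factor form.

Answer: M ≅ ℤ/3 ⊕ ℤ/6

Derivation:
rank_ℚ(R)=2; free=2−2=0
SNF(R) diag = [3, 6] → torsion [3, 6]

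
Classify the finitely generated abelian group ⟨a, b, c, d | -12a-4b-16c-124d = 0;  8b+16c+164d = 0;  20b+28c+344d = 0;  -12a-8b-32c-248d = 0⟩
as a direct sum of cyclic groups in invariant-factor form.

rank_ℚ(R)=4; free=4−4=0
SNF(R) diag = [4, 4, 12, 12] → torsion [4, 4, 12, 12]

Answer: M ≅ ℤ/4 ⊕ ℤ/4 ⊕ ℤ/12 ⊕ ℤ/12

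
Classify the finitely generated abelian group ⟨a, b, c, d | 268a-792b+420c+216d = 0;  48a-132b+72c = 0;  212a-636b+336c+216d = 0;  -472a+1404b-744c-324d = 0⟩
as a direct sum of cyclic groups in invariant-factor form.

rank_ℚ(R)=4; free=4−4=0
SNF(R) diag = [4, 12, 36, 108] → torsion [4, 12, 36, 108]

Answer: M ≅ ℤ/4 ⊕ ℤ/12 ⊕ ℤ/36 ⊕ ℤ/108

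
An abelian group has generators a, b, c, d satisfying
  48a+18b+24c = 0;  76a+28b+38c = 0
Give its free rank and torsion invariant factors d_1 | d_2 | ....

rank_ℚ(R)=2; free=4−2=2
SNF(R) diag = [2, 6] → torsion [2, 6]

Answer: M ≅ ℤ^2 ⊕ ℤ/2 ⊕ ℤ/6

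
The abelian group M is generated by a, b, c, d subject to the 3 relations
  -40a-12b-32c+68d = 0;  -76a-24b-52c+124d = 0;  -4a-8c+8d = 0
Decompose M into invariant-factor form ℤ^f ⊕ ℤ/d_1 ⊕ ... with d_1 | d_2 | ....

rank_ℚ(R)=3; free=4−3=1
SNF(R) diag = [4, 4, 12] → torsion [4, 4, 12]

Answer: M ≅ ℤ^1 ⊕ ℤ/4 ⊕ ℤ/4 ⊕ ℤ/12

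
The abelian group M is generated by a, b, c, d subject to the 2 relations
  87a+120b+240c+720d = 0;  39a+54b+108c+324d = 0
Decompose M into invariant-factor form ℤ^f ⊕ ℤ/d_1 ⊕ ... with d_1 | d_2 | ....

Answer: M ≅ ℤ^2 ⊕ ℤ/3 ⊕ ℤ/6

Derivation:
rank_ℚ(R)=2; free=4−2=2
SNF(R) diag = [3, 6] → torsion [3, 6]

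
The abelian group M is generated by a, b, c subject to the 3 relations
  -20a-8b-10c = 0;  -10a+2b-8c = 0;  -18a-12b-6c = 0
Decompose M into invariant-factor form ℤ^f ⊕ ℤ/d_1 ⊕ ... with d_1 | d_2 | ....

Answer: M ≅ ℤ/2 ⊕ ℤ/6 ⊕ ℤ/6

Derivation:
rank_ℚ(R)=3; free=3−3=0
SNF(R) diag = [2, 6, 6] → torsion [2, 6, 6]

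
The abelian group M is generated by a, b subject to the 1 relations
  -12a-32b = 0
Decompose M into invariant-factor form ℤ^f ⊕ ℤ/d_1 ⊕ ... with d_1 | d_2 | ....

Answer: M ≅ ℤ^1 ⊕ ℤ/4

Derivation:
rank_ℚ(R)=1; free=2−1=1
SNF(R) diag = [4] → torsion [4]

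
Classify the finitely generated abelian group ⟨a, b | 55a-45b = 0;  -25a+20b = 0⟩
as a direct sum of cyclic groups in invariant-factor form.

rank_ℚ(R)=2; free=2−2=0
SNF(R) diag = [5, 5] → torsion [5, 5]

Answer: M ≅ ℤ/5 ⊕ ℤ/5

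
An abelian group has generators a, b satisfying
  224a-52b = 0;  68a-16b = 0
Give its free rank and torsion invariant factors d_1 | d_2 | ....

rank_ℚ(R)=2; free=2−2=0
SNF(R) diag = [4, 12] → torsion [4, 12]

Answer: M ≅ ℤ/4 ⊕ ℤ/12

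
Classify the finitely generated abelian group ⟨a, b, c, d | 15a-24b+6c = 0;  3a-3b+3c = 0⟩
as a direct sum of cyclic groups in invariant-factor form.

Answer: M ≅ ℤ^2 ⊕ ℤ/3 ⊕ ℤ/9

Derivation:
rank_ℚ(R)=2; free=4−2=2
SNF(R) diag = [3, 9] → torsion [3, 9]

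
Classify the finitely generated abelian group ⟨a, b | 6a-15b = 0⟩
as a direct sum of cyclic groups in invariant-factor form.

rank_ℚ(R)=1; free=2−1=1
SNF(R) diag = [3] → torsion [3]

Answer: M ≅ ℤ^1 ⊕ ℤ/3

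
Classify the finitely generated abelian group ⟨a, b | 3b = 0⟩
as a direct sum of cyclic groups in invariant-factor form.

Answer: M ≅ ℤ^1 ⊕ ℤ/3

Derivation:
rank_ℚ(R)=1; free=2−1=1
SNF(R) diag = [3] → torsion [3]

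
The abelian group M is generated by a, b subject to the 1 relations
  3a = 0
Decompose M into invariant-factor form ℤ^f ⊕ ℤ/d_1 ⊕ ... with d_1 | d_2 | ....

Answer: M ≅ ℤ^1 ⊕ ℤ/3

Derivation:
rank_ℚ(R)=1; free=2−1=1
SNF(R) diag = [3] → torsion [3]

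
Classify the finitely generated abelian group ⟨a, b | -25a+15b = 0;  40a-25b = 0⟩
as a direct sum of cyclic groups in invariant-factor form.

Answer: M ≅ ℤ/5 ⊕ ℤ/5

Derivation:
rank_ℚ(R)=2; free=2−2=0
SNF(R) diag = [5, 5] → torsion [5, 5]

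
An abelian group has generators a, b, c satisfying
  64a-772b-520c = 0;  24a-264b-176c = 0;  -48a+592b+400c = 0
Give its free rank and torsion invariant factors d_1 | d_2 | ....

rank_ℚ(R)=3; free=3−3=0
SNF(R) diag = [4, 8, 16] → torsion [4, 8, 16]

Answer: M ≅ ℤ/4 ⊕ ℤ/8 ⊕ ℤ/16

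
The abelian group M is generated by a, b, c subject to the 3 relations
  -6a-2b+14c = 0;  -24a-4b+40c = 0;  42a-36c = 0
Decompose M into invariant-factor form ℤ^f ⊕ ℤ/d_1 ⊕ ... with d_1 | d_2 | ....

rank_ℚ(R)=3; free=3−3=0
SNF(R) diag = [2, 6, 12] → torsion [2, 6, 12]

Answer: M ≅ ℤ/2 ⊕ ℤ/6 ⊕ ℤ/12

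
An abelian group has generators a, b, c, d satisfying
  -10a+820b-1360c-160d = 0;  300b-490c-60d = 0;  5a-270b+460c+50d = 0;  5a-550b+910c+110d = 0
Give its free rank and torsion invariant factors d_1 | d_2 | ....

rank_ℚ(R)=4; free=4−4=0
SNF(R) diag = [5, 10, 20, 60] → torsion [5, 10, 20, 60]

Answer: M ≅ ℤ/5 ⊕ ℤ/10 ⊕ ℤ/20 ⊕ ℤ/60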